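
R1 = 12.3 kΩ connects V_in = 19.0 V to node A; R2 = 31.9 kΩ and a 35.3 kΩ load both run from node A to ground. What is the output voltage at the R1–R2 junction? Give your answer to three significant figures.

The load sits in parallel with R2, giving an effective lower resistance R2' = R2·R_L/(R2+R_L) = 16.76 kΩ.
Then V_out = V_in · R2'/(R1 + R2') = 19.0 × 16.76/29.06 = 10.96 V.

V_out ≈ 11.0 V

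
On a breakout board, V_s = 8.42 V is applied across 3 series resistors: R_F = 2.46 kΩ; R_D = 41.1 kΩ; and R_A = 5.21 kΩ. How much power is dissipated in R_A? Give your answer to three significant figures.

P ≈ 0.155 mW

ΣR = 48.77 kΩ → I = 8.42/48.77 = 0.1726 mA.
P = I²R = 0.02981 × 5.21 = 0.1553 mW.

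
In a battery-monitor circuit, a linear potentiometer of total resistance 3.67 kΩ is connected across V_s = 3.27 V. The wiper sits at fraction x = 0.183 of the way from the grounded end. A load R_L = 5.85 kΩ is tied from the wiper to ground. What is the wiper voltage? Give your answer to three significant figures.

V_out ≈ 0.547 V

The pot divides into 2.998 kΩ above the wiper and 0.6716 kΩ below.
Lower segment in parallel with the load: 0.6716 ‖ 5.85 = 0.6024 kΩ.
Loaded-divider output: V_out = 3.27 × 0.1673 = 0.5471 V.
(Unloaded: V_out = x·V_s = 0.598 V.)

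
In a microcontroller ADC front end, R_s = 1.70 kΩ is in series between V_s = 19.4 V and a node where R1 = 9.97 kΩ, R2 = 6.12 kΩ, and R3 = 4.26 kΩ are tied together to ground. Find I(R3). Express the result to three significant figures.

Combine the parallel branches: R_p = (1/9.97 + 1/6.12 + 1/4.26)⁻¹ = 2.006 kΩ.
V_A by voltage divider: V_A = 19.4 × 2.006/(1.70 + 2.006) = 10.50 V.
I(R3) = V_A / R3 = 10.50/4.26 = 2.465 mA.

I ≈ 2.47 mA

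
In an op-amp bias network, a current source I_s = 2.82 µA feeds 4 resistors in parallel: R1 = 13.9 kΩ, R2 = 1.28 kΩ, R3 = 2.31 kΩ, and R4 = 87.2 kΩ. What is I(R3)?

I ≈ 0.941 µA

Total conductance ΣG = 1/13.9 + 1/1.28 + 1/2.31 + 1/87.2 = 1.298 (units of 1/kΩ).
Current divider: I(R3) = I_s · G_k/ΣG = 2.82 × (0.4329/1.298) = 2.82 × 0.3336 = 0.9408 µA.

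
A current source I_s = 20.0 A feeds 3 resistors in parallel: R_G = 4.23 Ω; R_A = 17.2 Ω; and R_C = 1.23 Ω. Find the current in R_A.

Total conductance ΣG = 1/4.23 + 1/17.2 + 1/1.23 = 1.108 (units of 1/Ω).
R_A takes the fraction G_k/ΣG = 0.05814/1.108 = 0.05249, so I = 20.0 × 0.05249 = 1.050 A.

I ≈ 1.05 A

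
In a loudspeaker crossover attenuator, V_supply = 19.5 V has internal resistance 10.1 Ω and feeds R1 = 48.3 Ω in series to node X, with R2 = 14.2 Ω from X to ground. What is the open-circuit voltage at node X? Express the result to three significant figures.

V_th ≈ 3.81 V

R1' = 10.1 + 48.3 = 58.40 Ω (source resistance + R1).
V_th is the unloaded tap voltage: V_supply · R2/(R1'+R2) = 19.5 × 0.1956 = 3.814 V.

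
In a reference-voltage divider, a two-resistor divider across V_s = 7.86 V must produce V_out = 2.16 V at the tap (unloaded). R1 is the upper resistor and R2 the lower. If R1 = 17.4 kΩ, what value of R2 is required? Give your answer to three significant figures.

R2 ≈ 6.59 kΩ

The divider ratio is R2/(R1+R2) = 2.16/7.86 = 0.2748.
Rearranging, R2 = R1·k/(1−k) = 17.4 × 0.3789 = 6.594 kΩ.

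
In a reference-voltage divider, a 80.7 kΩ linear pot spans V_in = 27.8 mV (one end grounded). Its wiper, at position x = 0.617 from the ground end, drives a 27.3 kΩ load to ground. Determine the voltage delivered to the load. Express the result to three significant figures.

Split the track: R_lower = x·R_p = 49.79 kΩ, R_upper = (1−x)·R_p = 30.91 kΩ.
R_L loads the lower segment: effective lower R = 17.63 kΩ.
Then V_out = V_in · 17.63/(30.91 + 17.63) = 10.10 mV.

V_out ≈ 10.1 mV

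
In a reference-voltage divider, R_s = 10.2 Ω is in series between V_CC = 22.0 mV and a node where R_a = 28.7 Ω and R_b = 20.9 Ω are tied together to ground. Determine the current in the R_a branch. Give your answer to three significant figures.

I ≈ 0.416 mA

Parallel bank: R_p = 1/(1/28.7 + 1/20.9) = 12.09 Ω.
V_A = 22.0 × 12.09/22.29 = 11.93 mV.
Branch current I = V_A/R_a = 11.93/28.7 = 0.4158 mA.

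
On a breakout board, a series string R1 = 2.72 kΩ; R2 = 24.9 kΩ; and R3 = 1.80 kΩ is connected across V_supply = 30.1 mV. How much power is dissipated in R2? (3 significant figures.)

P ≈ 26.1 nW

Series current I = V_supply/ΣR = 30.1/29.42 = 1.023 µA.
P(R2) = I²·R2 = (1.023)² × 24.9 = 26.06 nW.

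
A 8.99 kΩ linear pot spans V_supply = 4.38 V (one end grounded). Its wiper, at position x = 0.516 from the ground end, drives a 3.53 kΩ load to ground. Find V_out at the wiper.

Split the track: R_lower = x·R_p = 4.639 kΩ, R_upper = (1−x)·R_p = 4.351 kΩ.
Lower segment in parallel with the load: 4.639 ‖ 3.53 = 2.005 kΩ.
Then V_out = V_supply · 2.005/(4.351 + 2.005) = 1.381 V.
(Unloaded: V_out = x·V_supply = 2.26 V.)

V_out ≈ 1.38 V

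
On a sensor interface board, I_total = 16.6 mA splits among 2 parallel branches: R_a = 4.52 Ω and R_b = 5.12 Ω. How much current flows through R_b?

With just two branches, the current splits inversely with resistance.
So I = 16.6 × 4.52/9.640 = 7.783 mA.

I ≈ 7.78 mA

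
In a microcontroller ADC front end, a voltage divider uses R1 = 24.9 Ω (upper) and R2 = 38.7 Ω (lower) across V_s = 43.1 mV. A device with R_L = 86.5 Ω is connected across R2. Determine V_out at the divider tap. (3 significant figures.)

V_out ≈ 22.3 mV

R2 ‖ R_L = (38.7 × 86.5)/(38.7 + 86.5) = 26.74 Ω.
Now apply the divider: V_out = 43.1 × 0.5178 = 22.32 mV.
(Unloaded it would be 26.2 mV; the load pulls it down.)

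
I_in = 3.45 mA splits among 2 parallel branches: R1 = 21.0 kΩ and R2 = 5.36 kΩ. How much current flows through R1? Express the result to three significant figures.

I ≈ 0.702 mA

For two parallel branches, I_k = I_in · (other R)/(sum of R).
So I = 3.45 × 5.36/26.36 = 0.7015 mA.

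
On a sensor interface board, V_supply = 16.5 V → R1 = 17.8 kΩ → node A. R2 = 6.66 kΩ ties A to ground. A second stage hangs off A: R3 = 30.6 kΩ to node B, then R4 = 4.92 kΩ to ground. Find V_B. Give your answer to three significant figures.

V_B ≈ 0.548 V

Looking into the second stage from A: R3 + R4 = 35.52 kΩ appears in parallel with R2.
R2 ‖ (R3+R4) = 5.608 kΩ.
So V_A = 16.5 × 0.2396 = 3.953 V.
V_B = V_A × 0.1385 = 0.5476 V.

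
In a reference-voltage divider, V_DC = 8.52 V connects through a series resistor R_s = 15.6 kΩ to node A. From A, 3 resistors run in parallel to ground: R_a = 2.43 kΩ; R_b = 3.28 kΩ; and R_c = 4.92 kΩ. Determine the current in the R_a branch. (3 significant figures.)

Parallel bank: R_p = 1/(1/2.43 + 1/3.28 + 1/4.92) = 1.087 kΩ.
V_A = 8.52 × 1.087/16.69 = 0.5552 V.
Branch current I = V_A/R_a = 0.5552/2.43 = 0.2285 mA.

I ≈ 0.228 mA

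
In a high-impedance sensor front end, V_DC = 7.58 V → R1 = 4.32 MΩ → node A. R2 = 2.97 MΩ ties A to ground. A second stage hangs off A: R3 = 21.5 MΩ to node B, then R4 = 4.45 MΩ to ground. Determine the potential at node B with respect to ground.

V_B ≈ 0.496 V

Looking into the second stage from A: R3 + R4 = 25.95 MΩ appears in parallel with R2.
R2 ‖ (R3+R4) = 2.665 MΩ.
V_A = 7.58 × 2.665/(4.32 + 2.665) = 2.892 V.
Then the unloaded second divider: V_B = V_A × R4/(R3+R4) = 2.892 × 0.1715 = 0.4959 V.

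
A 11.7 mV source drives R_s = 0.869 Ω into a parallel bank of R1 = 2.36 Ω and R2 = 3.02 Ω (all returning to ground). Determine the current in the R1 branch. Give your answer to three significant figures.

I ≈ 2.99 mA

Equivalent of the parallel group: R_p = 1.325 Ω.
V_A by voltage divider: V_A = 11.7 × 1.325/(0.869 + 1.325) = 7.065 mV.
Branch current I = V_A/R1 = 7.065/2.36 = 2.994 mA.
(Equivalently: I_total = 5.333 mA, then current-divider fraction G_k/ΣG = 0.5613.)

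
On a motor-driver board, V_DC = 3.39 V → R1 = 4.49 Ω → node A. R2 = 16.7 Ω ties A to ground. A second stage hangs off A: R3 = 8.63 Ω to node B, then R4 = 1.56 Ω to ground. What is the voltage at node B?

The second stage (R3 + R4 = 10.19 Ω) loads node A in parallel with R2.
R2 ‖ (R3+R4) = 6.328 Ω.
V_A = 3.39 × 6.328/(4.49 + 6.328) = 1.983 V.
V_B = V_A × 0.1531 = 0.3036 V.

V_B ≈ 0.304 V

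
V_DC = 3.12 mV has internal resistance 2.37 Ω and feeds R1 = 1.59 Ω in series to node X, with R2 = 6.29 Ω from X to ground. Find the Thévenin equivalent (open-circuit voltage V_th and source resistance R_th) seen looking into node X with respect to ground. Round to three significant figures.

V_th ≈ 1.91 mV, R_th ≈ 2.43 Ω

R1' = 2.37 + 1.59 = 3.960 Ω (source resistance + R1).
Open-circuit (no load on X): V_th = V_DC · R2/(R1' + R2) = 3.12 × 6.29/(3.960 + 6.29) = 1.915 mV.
Looking into X with the source shorted: R_th = R1'·R2/(R1'+R2) = 3.960 × 6.29/10.25 = 2.430 Ω.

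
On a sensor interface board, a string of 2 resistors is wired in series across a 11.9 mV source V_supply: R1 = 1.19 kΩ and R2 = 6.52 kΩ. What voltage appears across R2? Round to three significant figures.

V ≈ 10.1 mV

ΣR = 1.19 + 6.52 = 7.710 kΩ.
Voltage divider: V = V_supply · (6.520 / 7.710) = 11.9 × 0.8457 = 10.06 mV.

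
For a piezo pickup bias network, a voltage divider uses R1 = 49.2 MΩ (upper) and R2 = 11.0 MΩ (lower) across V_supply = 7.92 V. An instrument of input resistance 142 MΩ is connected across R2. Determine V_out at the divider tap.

First combine the lower leg with the load: R2 ‖ R_L = 10.21 MΩ.
Then V_out = V_supply · R2'/(R1 + R2') = 7.92 × 10.21/59.41 = 1.361 V.
(Unloaded it would be 1.45 V; the load pulls it down.)

V_out ≈ 1.36 V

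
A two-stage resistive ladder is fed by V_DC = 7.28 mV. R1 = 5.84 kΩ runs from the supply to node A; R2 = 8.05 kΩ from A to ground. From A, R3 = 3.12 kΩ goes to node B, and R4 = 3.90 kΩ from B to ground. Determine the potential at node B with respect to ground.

Node A sees R2 in parallel with the series input of stage 2, R3 + R4 = 7.020 kΩ.
R2 ‖ (R3+R4) = 3.750 kΩ.
So V_A = 7.28 × 0.3910 = 2.847 mV.
Then the unloaded second divider: V_B = V_A × R4/(R3+R4) = 2.847 × 0.5556 = 1.581 mV.

V_B ≈ 1.58 mV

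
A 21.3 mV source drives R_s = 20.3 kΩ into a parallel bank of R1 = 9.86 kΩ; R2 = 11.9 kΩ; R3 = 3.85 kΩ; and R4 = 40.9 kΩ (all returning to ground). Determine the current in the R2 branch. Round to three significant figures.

I ≈ 0.170 µA

Parallel bank: R_p = 1/(1/9.86 + 1/11.9 + 1/3.85 + 1/40.9) = 2.129 kΩ.
Node voltage V_A = V_in · R_p/(R_s + R_p) = 21.3 × 0.09493 = 2.022 mV.
I(R2) = V_A / R2 = 2.022/11.9 = 0.1699 µA.
(Equivalently: I_total = 0.9497 µA, then current-divider fraction G_k/ΣG = 0.1789.)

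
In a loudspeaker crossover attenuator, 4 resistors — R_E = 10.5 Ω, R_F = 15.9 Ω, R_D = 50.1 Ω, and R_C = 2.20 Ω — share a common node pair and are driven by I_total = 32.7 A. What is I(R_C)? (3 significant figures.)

Conductances: ΣG = 1/10.5 + 1/15.9 + 1/50.1 + 1/2.20 = 0.6326 (1/Ω).
By the current-divider rule, I = I_total · G_k/ΣG = 32.7 × 0.7185 = 23.49 A.

I ≈ 23.5 A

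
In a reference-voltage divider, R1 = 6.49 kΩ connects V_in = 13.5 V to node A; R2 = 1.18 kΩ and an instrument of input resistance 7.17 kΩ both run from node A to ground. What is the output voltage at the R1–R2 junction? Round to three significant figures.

The load sits in parallel with R2, giving an effective lower resistance R2' = R2·R_L/(R2+R_L) = 1.013 kΩ.
Then V_out = V_in · R2'/(R1 + R2') = 13.5 × 1.013/7.503 = 1.823 V.

V_out ≈ 1.82 V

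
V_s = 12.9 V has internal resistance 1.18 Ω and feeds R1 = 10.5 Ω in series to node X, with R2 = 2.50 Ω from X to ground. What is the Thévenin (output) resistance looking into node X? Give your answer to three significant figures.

R_th ≈ 2.06 Ω

R1' = 1.18 + 10.5 = 11.68 Ω (source resistance + R1).
Zeroing V_s shorts the top of R1' to ground, so R_th = R1' ‖ R2 = 2.059 Ω.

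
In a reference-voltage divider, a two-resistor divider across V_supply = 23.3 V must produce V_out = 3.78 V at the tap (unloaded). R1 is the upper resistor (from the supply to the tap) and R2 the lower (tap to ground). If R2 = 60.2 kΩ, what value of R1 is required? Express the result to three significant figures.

V_out/V_supply = R2/(R1+R2) = 0.1622.
Rearranging, R1 = R2·(1−k)/k = 60.2 × 5.164 = 310.9 kΩ.

R1 ≈ 311 kΩ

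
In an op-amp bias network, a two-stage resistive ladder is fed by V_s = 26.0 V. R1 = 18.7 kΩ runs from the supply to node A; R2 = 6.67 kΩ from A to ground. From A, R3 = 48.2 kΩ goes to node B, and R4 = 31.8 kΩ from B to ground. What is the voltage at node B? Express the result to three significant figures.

V_B ≈ 2.56 V

Node A sees R2 in parallel with the series input of stage 2, R3 + R4 = 80.00 kΩ.
Effective lower resistance at A: R2 ‖ 80.00 = 6.157 kΩ.
V_A = 26.0 × 6.157/(18.7 + 6.157) = 6.440 V.
Then the unloaded second divider: V_B = V_A × R4/(R3+R4) = 6.440 × 0.3975 = 2.560 V.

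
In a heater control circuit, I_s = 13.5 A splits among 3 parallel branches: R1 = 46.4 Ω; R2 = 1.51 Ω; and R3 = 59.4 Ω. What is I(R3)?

Conductances: ΣG = 1/46.4 + 1/1.51 + 1/59.4 = 0.7006 (1/Ω).
Current divider: I(R3) = I_s · G_k/ΣG = 13.5 × (0.01684/0.7006) = 13.5 × 0.02403 = 0.3244 A.

I ≈ 0.324 A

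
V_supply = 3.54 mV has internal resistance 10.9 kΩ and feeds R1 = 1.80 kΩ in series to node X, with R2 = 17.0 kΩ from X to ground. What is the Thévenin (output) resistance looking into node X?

R_th ≈ 7.27 kΩ

R1' = 10.9 + 1.80 = 12.70 kΩ (source resistance + R1).
Zeroing V_supply shorts the top of R1' to ground, so R_th = R1' ‖ R2 = 7.269 kΩ.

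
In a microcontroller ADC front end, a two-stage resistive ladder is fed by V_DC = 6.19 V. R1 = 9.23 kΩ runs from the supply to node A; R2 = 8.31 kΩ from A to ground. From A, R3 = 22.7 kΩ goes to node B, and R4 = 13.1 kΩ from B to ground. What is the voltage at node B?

V_B ≈ 0.956 V

The second stage (R3 + R4 = 35.80 kΩ) loads node A in parallel with R2.
Effective lower resistance at A: R2 ‖ 35.80 = 6.744 kΩ.
First divider: V_A = V_DC · 6.744/(9.23 + 6.744) = 2.613 V.
Then the unloaded second divider: V_B = V_A × R4/(R3+R4) = 2.613 × 0.3659 = 0.9563 V.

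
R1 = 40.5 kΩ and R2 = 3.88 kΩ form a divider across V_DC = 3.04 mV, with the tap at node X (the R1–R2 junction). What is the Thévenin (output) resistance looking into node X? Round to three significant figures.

R_th ≈ 3.54 kΩ

With V_DC suppressed (replaced by a short), R_th = R1 ‖ R2 = (40.50 × 3.88)/(40.50 + 3.88) = 3.541 kΩ.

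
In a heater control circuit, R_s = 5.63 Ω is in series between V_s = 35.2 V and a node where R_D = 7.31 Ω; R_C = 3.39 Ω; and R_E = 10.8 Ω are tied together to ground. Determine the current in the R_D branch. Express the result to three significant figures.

I ≈ 1.22 A

Combine the parallel branches: R_p = (1/7.31 + 1/3.39 + 1/10.8)⁻¹ = 1.907 Ω.
V_A = 35.2 × 1.907/7.537 = 8.906 V.
I(R_D) = V_A / R_D = 8.906/7.31 = 1.218 A.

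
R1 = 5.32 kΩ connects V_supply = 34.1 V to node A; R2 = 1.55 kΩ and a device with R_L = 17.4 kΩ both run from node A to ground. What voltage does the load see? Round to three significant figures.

R2 ‖ R_L = (1.55 × 17.4)/(1.55 + 17.4) = 1.423 kΩ.
Now apply the divider: V_out = 34.1 × 0.2111 = 7.197 V.

V_out ≈ 7.20 V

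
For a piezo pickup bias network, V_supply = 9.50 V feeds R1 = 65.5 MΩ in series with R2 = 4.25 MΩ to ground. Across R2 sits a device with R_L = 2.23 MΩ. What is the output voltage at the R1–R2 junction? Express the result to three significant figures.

The load sits in parallel with R2, giving an effective lower resistance R2' = R2·R_L/(R2+R_L) = 1.463 MΩ.
Voltage divider with the loaded lower leg: V_out = 9.50 × 1.463/(65.5 + 1.463) = 9.50 × 0.02184 = 0.2075 V.

V_out ≈ 0.207 V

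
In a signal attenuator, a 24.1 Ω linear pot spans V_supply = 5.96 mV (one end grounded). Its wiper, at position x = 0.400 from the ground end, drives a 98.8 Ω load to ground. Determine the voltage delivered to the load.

The pot divides into 14.46 Ω above the wiper and 9.640 Ω below.
R_L loads the lower segment: effective lower R = 8.783 Ω.
V_out = 5.96 × 8.783/(14.46 + 8.783) = 2.252 mV.

V_out ≈ 2.25 mV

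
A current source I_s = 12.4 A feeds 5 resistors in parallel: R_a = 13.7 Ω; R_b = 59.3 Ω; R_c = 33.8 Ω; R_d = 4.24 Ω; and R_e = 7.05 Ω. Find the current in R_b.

I ≈ 0.421 A

Conductances: ΣG = 1/13.7 + 1/59.3 + 1/33.8 + 1/4.24 + 1/7.05 = 0.4971 (1/Ω).
R_b takes the fraction G_k/ΣG = 0.01686/0.4971 = 0.03392, so I = 12.4 × 0.03392 = 0.4206 A.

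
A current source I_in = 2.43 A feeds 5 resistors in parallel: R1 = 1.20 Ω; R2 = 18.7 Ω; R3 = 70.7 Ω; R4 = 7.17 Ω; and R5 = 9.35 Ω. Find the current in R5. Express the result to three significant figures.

Conductances: ΣG = 1/1.20 + 1/18.7 + 1/70.7 + 1/7.17 + 1/9.35 = 1.147 (1/Ω).
By the current-divider rule, I = I_in · G_k/ΣG = 2.43 × 0.09321 = 0.2265 A.

I ≈ 0.227 A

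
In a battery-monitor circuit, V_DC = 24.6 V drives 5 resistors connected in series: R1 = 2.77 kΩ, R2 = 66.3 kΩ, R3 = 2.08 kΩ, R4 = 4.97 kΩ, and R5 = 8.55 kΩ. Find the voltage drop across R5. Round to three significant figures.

ΣR = 2.77 + 66.3 + 2.08 + 4.97 + 8.55 = 84.67 kΩ.
V = V_DC · R/ΣR = 24.6 × 0.1010 = 2.484 V.

V ≈ 2.48 V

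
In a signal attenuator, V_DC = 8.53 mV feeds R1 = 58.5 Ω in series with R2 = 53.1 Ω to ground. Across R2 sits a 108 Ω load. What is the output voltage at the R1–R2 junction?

V_out ≈ 3.23 mV

First combine the lower leg with the load: R2 ‖ R_L = 35.60 Ω.
Voltage divider with the loaded lower leg: V_out = 8.53 × 35.60/(58.5 + 35.60) = 8.53 × 0.3783 = 3.227 mV.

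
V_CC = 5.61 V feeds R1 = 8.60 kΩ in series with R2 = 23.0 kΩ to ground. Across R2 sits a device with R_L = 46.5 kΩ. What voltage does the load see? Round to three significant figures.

V_out ≈ 3.60 V

R2 ‖ R_L = (23.0 × 46.5)/(23.0 + 46.5) = 15.39 kΩ.
Then V_out = V_CC · R2'/(R1 + R2') = 5.61 × 15.39/23.99 = 3.599 V.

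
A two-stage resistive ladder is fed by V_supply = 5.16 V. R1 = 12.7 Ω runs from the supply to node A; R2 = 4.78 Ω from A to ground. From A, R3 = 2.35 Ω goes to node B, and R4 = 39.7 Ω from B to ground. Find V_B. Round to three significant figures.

The second stage (R3 + R4 = 42.05 Ω) loads node A in parallel with R2.
Effective lower resistance at A: R2 ‖ 42.05 = 4.292 Ω.
So V_A = 5.16 × 0.2526 = 1.303 V.
Then the unloaded second divider: V_B = V_A × R4/(R3+R4) = 1.303 × 0.9441 = 1.231 V.

V_B ≈ 1.23 V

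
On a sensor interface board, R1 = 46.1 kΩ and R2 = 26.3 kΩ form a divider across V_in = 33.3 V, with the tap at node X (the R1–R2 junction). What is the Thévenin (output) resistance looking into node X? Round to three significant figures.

R_th ≈ 16.7 kΩ

With V_in suppressed (replaced by a short), R_th = R1 ‖ R2 = (46.10 × 26.3)/(46.10 + 26.3) = 16.75 kΩ.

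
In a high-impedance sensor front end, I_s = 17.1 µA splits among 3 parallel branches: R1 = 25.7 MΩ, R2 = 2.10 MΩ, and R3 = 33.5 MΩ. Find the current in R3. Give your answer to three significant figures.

ΣG = 1/25.7 + 1/2.10 + 1/33.5 = 0.5450.
By the current-divider rule, I = I_s · G_k/ΣG = 17.1 × 0.05478 = 0.9367 µA.

I ≈ 0.937 µA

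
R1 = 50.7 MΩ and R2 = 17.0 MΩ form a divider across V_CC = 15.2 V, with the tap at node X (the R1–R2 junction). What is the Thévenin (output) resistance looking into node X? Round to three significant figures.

With V_CC suppressed (replaced by a short), R_th = R1 ‖ R2 = (50.70 × 17.0)/(50.70 + 17.0) = 12.73 MΩ.

R_th ≈ 12.7 MΩ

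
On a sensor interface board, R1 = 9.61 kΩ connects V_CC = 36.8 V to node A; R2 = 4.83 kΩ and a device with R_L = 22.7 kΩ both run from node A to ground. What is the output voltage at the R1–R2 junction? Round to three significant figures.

First combine the lower leg with the load: R2 ‖ R_L = 3.983 kΩ.
Voltage divider with the loaded lower leg: V_out = 36.8 × 3.983/(9.61 + 3.983) = 36.8 × 0.2930 = 10.78 V.
(Unloaded it would be 12.3 V; the load pulls it down.)

V_out ≈ 10.8 V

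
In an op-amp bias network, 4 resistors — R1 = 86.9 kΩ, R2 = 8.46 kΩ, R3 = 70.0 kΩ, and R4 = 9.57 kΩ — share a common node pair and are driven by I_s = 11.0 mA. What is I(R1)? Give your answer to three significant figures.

Total conductance ΣG = 1/86.9 + 1/8.46 + 1/70.0 + 1/9.57 = 0.2485 (units of 1/kΩ).
R1 takes the fraction G_k/ΣG = 0.01151/0.2485 = 0.04631, so I = 11.0 × 0.04631 = 0.5094 mA.

I ≈ 0.509 mA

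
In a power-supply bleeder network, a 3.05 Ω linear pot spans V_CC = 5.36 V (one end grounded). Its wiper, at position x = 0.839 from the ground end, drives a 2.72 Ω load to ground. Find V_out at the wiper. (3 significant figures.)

Lower segment x·R_p = 2.559 Ω; upper segment (1−x)·R_p = 0.4911 Ω.
(x·R_p) ‖ R_L = 1.319 Ω.
Then V_out = V_CC · 1.319/(0.4911 + 1.319) = 3.905 V.
(Unloaded: V_out = x·V_CC = 4.50 V.)

V_out ≈ 3.91 V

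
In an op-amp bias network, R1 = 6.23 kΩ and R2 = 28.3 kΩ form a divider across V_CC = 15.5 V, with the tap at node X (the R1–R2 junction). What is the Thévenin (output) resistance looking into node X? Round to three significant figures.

Zeroing V_CC shorts the top of R1 to ground, so R_th = R1 ‖ R2 = 5.106 kΩ.

R_th ≈ 5.11 kΩ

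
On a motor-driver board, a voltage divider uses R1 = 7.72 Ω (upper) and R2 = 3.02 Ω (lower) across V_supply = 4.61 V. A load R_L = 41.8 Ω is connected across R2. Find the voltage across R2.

R2 ‖ R_L = (3.02 × 41.8)/(3.02 + 41.8) = 2.817 Ω.
Now apply the divider: V_out = 4.61 × 0.2673 = 1.232 V.

V_out ≈ 1.23 V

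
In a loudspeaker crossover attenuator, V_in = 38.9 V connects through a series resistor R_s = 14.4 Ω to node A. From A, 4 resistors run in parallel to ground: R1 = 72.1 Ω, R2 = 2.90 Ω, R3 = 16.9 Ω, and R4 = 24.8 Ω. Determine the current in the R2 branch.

Combine the parallel branches: R_p = (1/72.1 + 1/2.90 + 1/16.9 + 1/24.8)⁻¹ = 2.182 Ω.
V_A by voltage divider: V_A = 38.9 × 2.182/(14.4 + 2.182) = 5.120 V.
I(R2) = V_A / R2 = 5.120/2.90 = 1.765 A.
(Equivalently: I_total = 2.346 A, then current-divider fraction G_k/ΣG = 0.7526.)

I ≈ 1.77 A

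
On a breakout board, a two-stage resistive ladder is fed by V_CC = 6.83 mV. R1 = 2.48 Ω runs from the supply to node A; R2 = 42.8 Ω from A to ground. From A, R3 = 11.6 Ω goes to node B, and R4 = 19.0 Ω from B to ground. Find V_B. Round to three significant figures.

Looking into the second stage from A: R3 + R4 = 30.60 Ω appears in parallel with R2.
Effective lower resistance at A: R2 ‖ 30.60 = 17.84 Ω.
First divider: V_A = V_CC · 17.84/(2.48 + 17.84) = 5.997 mV.
Then the unloaded second divider: V_B = V_A × R4/(R3+R4) = 5.997 × 0.6209 = 3.723 mV.

V_B ≈ 3.72 mV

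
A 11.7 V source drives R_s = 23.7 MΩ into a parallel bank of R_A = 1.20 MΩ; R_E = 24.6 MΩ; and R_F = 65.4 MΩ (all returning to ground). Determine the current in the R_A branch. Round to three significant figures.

I ≈ 0.442 µA

Equivalent of the parallel group: R_p = 1.125 MΩ.
V_A by voltage divider: V_A = 11.7 × 1.125/(23.7 + 1.125) = 0.5300 V.
I(R_A) = V_A / R_A = 0.5300/1.20 = 0.4417 µA.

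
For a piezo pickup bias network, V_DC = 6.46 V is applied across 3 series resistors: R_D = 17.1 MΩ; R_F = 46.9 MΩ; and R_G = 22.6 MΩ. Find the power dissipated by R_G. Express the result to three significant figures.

ΣR = 86.60 MΩ → I = 6.46/86.60 = 0.07460 µA.
P = I²R = 0.005565 × 22.6 = 0.1258 µW.

P ≈ 0.126 µW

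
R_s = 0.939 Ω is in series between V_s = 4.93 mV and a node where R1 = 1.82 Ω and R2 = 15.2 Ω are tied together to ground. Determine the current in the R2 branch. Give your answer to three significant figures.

Combine the parallel branches: R_p = (1/1.82 + 1/15.2)⁻¹ = 1.625 Ω.
V_A by voltage divider: V_A = 4.93 × 1.625/(0.939 + 1.625) = 3.125 mV.
I(R2) = V_A / R2 = 3.125/15.2 = 0.2056 mA.

I ≈ 0.206 mA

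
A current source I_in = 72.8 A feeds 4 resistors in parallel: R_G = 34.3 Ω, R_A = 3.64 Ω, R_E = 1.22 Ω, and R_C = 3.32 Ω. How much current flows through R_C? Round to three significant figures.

I ≈ 15.4 A

Conductances: ΣG = 1/34.3 + 1/3.64 + 1/1.22 + 1/3.32 = 1.425 (1/Ω).
R_C takes the fraction G_k/ΣG = 0.3012/1.425 = 0.2114, so I = 72.8 × 0.2114 = 15.39 A.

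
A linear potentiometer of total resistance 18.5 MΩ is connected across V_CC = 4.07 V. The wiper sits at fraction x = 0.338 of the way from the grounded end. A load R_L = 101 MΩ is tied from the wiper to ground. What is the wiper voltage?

V_out ≈ 1.32 V

Lower segment x·R_p = 6.253 MΩ; upper segment (1−x)·R_p = 12.25 MΩ.
(x·R_p) ‖ R_L = 5.888 MΩ.
Loaded-divider output: V_out = 4.07 × 0.3247 = 1.321 V.
(Unloaded: V_out = x·V_CC = 1.38 V.)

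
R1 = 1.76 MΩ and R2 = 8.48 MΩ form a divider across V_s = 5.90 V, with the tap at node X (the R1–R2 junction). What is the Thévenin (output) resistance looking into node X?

R_th ≈ 1.46 MΩ

With V_s suppressed (replaced by a short), R_th = R1 ‖ R2 = (1.760 × 8.48)/(1.760 + 8.48) = 1.457 MΩ.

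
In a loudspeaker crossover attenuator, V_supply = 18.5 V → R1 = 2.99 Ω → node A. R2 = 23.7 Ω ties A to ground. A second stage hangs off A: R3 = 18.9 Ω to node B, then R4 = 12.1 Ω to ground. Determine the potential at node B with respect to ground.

V_B ≈ 5.91 V

The second stage (R3 + R4 = 31.00 Ω) loads node A in parallel with R2.
Effective lower resistance at A: R2 ‖ 31.00 = 13.43 Ω.
First divider: V_A = V_supply · 13.43/(2.99 + 13.43) = 15.13 V.
V_B = V_A × 0.3903 = 5.906 V.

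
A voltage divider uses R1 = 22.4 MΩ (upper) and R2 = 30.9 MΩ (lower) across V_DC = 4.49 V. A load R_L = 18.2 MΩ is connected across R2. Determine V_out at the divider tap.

V_out ≈ 1.52 V

R2 ‖ R_L = (30.9 × 18.2)/(30.9 + 18.2) = 11.45 MΩ.
Then V_out = V_DC · R2'/(R1 + R2') = 4.49 × 11.45/33.85 = 1.519 V.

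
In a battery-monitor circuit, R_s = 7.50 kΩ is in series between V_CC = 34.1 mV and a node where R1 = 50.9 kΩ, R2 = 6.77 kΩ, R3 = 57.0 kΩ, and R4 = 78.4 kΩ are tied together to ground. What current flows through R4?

I ≈ 0.175 µA

Combine the parallel branches: R_p = (1/50.9 + 1/6.77 + 1/57.0 + 1/78.4)⁻¹ = 5.059 kΩ.
V_A = 34.1 × 5.059/12.56 = 13.74 mV.
Branch current I = V_A/R4 = 13.74/78.4 = 0.1752 µA.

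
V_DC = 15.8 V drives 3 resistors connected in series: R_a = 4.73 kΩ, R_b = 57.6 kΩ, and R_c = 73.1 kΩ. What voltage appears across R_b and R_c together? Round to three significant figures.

Total series resistance ΣR = 4.73 + 57.6 + 73.1 = 135.4 kΩ.
R_{R_b..R_c} = 57.6 + 73.1 = 130.7 kΩ.
By the voltage-divider rule, V = 15.8 × 130.7/135.4 = 15.25 V.

V ≈ 15.2 V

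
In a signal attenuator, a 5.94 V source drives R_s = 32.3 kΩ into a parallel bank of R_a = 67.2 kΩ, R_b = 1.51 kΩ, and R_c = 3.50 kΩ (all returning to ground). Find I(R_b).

I ≈ 0.123 mA

Parallel bank: R_p = 1/(1/67.2 + 1/1.51 + 1/3.50) = 1.039 kΩ.
Node voltage V_A = V_CC · R_p/(R_s + R_p) = 5.94 × 0.03115 = 0.1850 V.
Branch current I = V_A/R_b = 0.1850/1.51 = 0.1225 mA.
(Equivalently: I_total = 0.1782 mA, then current-divider fraction G_k/ΣG = 0.6878.)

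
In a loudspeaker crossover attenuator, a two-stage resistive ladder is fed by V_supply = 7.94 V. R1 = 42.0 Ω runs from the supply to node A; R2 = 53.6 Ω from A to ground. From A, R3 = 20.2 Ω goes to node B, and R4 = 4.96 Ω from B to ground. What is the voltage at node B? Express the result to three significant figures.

Node A sees R2 in parallel with the series input of stage 2, R3 + R4 = 25.16 Ω.
Effective lower resistance at A: R2 ‖ 25.16 = 17.12 Ω.
V_A = 7.94 × 17.12/(42.0 + 17.12) = 2.300 V.
V_B = V_A × 0.1971 = 0.4533 V.

V_B ≈ 0.453 V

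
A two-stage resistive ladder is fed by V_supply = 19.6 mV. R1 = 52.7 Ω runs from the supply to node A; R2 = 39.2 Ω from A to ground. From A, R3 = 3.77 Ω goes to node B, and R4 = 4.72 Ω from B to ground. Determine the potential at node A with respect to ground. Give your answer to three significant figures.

Node A sees R2 in parallel with the series input of stage 2, R3 + R4 = 8.490 Ω.
Effective lower resistance at A: R2 ‖ 8.490 = 6.979 Ω.
First divider: V_A = V_supply · 6.979/(52.7 + 6.979) = 2.292 mV.

V_A ≈ 2.29 mV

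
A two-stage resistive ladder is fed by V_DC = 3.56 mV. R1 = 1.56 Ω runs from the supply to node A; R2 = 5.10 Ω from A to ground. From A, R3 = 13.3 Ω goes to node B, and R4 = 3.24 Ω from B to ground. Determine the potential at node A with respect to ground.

Node A sees R2 in parallel with the series input of stage 2, R3 + R4 = 16.54 Ω.
Effective lower resistance at A: R2 ‖ 16.54 = 3.898 Ω.
First divider: V_A = V_DC · 3.898/(1.56 + 3.898) = 2.542 mV.

V_A ≈ 2.54 mV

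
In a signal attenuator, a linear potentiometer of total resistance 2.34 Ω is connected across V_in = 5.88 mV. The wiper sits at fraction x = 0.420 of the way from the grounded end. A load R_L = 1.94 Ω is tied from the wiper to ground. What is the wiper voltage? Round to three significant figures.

V_out ≈ 1.91 mV

Split the track: R_lower = x·R_p = 0.9828 Ω, R_upper = (1−x)·R_p = 1.357 Ω.
Lower segment in parallel with the load: 0.9828 ‖ 1.94 = 0.6523 Ω.
Then V_out = V_in · 0.6523/(1.357 + 0.6523) = 1.909 mV.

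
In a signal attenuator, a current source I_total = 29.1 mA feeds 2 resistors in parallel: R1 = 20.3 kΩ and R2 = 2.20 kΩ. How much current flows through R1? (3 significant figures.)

Two-branch current divider: I_k = I_total · R_other/(R_1 + R_2).
I(R1) = 29.1 × 2.20/(20.3 + 2.20) = 29.1 × 0.09778 = 2.845 mA.

I ≈ 2.85 mA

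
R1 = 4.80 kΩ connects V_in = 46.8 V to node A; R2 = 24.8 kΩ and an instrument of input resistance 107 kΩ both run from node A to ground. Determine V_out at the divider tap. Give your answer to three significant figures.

V_out ≈ 37.8 V

First combine the lower leg with the load: R2 ‖ R_L = 20.13 kΩ.
Then V_out = V_in · R2'/(R1 + R2') = 46.8 × 20.13/24.93 = 37.79 V.
(Unloaded it would be 39.2 V; the load pulls it down.)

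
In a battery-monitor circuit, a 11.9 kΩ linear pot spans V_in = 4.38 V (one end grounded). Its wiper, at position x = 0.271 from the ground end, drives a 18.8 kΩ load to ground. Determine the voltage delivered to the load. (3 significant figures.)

V_out ≈ 1.06 V

Lower segment x·R_p = 3.225 kΩ; upper segment (1−x)·R_p = 8.675 kΩ.
Lower segment in parallel with the load: 3.225 ‖ 18.8 = 2.753 kΩ.
Loaded-divider output: V_out = 4.38 × 0.2409 = 1.055 V.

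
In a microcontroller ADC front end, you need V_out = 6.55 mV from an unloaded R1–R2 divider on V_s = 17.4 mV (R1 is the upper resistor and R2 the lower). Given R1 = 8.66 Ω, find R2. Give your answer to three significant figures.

R2 ≈ 5.23 Ω

V_out/V_s = R2/(R1+R2) = 0.3764.
Rearranging, R2 = R1·k/(1−k) = 8.66 × 0.6037 = 5.228 Ω.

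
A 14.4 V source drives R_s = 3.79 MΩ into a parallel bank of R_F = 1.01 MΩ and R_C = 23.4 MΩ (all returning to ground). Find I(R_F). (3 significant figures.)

I ≈ 2.90 µA

Parallel bank: R_p = 1/(1/1.01 + 1/23.4) = 0.9682 MΩ.
V_A by voltage divider: V_A = 14.4 × 0.9682/(3.79 + 0.9682) = 2.930 V.
Branch current I = V_A/R_F = 2.930/1.01 = 2.901 µA.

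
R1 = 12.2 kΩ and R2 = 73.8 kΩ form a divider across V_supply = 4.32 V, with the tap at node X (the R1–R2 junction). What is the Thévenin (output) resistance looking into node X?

With V_supply suppressed (replaced by a short), R_th = R1 ‖ R2 = (12.20 × 73.8)/(12.20 + 73.8) = 10.47 kΩ.

R_th ≈ 10.5 kΩ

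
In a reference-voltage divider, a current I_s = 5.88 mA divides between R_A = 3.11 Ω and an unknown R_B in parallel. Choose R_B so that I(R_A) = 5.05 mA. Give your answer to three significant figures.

R_B ≈ 18.9 Ω

Two-branch current divider: I_A = I_s · R_B/(R_A + R_B).
With f = 0.8588, R_B = R_A · f/(1−f) = 3.11 × 6.084 = 18.92 Ω.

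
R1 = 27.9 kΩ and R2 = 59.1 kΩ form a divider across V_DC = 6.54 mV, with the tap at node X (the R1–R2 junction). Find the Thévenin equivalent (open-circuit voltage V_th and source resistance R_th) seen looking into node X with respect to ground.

Open-circuit (no load on X): V_th = V_DC · R2/(R1 + R2) = 6.54 × 59.1/(27.90 + 59.1) = 4.443 mV.
Zeroing V_DC shorts the top of R1 to ground, so R_th = R1 ‖ R2 = 18.95 kΩ.

V_th ≈ 4.44 mV, R_th ≈ 19.0 kΩ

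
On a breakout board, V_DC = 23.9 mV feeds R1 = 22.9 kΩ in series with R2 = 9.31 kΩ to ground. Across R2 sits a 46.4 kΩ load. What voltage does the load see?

R2 ‖ R_L = (9.31 × 46.4)/(9.31 + 46.4) = 7.754 kΩ.
Now apply the divider: V_out = 23.9 × 0.2530 = 6.046 mV.

V_out ≈ 6.05 mV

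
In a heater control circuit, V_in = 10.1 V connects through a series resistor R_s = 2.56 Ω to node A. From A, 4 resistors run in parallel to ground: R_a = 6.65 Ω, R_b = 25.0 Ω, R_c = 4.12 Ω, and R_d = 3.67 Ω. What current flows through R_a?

Equivalent of the parallel group: R_p = 1.417 Ω.
V_A = 10.1 × 1.417/3.977 = 3.599 V.
Branch current I = V_A/R_a = 3.599/6.65 = 0.5412 A.

I ≈ 0.541 A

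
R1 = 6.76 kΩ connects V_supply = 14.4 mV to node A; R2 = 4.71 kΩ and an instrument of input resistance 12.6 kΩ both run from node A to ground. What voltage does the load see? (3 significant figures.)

V_out ≈ 4.85 mV

The load sits in parallel with R2, giving an effective lower resistance R2' = R2·R_L/(R2+R_L) = 3.428 kΩ.
Then V_out = V_supply · R2'/(R1 + R2') = 14.4 × 3.428/10.19 = 4.846 mV.
(Unloaded it would be 5.91 mV; the load pulls it down.)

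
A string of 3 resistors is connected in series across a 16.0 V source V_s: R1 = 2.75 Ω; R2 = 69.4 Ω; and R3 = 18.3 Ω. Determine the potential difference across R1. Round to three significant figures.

V ≈ 0.486 V

Total series resistance ΣR = 2.75 + 69.4 + 18.3 = 90.45 Ω.
Voltage divider: V = V_s · (2.750 / 90.45) = 16.0 × 0.03040 = 0.4865 V.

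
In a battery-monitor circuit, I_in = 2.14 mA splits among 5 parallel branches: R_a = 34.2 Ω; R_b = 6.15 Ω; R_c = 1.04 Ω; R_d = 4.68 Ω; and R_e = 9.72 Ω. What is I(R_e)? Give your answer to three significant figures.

I ≈ 0.150 mA

Conductances: ΣG = 1/34.2 + 1/6.15 + 1/1.04 + 1/4.68 + 1/9.72 = 1.470 (1/Ω).
Current divider: I(R_e) = I_in · G_k/ΣG = 2.14 × (0.1029/1.470) = 2.14 × 0.06999 = 0.1498 mA.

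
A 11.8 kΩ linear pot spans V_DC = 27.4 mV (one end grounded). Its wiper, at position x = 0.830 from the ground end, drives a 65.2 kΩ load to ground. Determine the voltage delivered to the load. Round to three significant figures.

Lower segment x·R_p = 9.794 kΩ; upper segment (1−x)·R_p = 2.006 kΩ.
(x·R_p) ‖ R_L = 8.515 kΩ.
V_out = 27.4 × 8.515/(2.006 + 8.515) = 22.18 mV.

V_out ≈ 22.2 mV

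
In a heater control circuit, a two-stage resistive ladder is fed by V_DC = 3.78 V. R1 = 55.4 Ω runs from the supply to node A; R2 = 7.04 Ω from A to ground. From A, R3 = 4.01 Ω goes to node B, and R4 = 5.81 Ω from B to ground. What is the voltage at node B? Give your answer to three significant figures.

Node A sees R2 in parallel with the series input of stage 2, R3 + R4 = 9.820 Ω.
R2 ‖ (R3+R4) = 4.100 Ω.
V_A = 3.78 × 4.100/(55.4 + 4.100) = 0.2605 V.
Stage 2 is unloaded, so V_B = V_A · R4/(R3+R4) = 0.2605 × 5.81/9.820 = 0.1541 V.

V_B ≈ 0.154 V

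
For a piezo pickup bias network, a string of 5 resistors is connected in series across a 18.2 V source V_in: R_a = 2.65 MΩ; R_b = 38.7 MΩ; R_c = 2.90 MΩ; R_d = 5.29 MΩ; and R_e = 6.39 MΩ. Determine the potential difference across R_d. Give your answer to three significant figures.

Series total: ΣR = 2.65 + 38.7 + 2.90 + 5.29 + 6.39 = 55.93 MΩ.
By the voltage-divider rule, V = 18.2 × 5.290/55.93 = 1.721 V.

V ≈ 1.72 V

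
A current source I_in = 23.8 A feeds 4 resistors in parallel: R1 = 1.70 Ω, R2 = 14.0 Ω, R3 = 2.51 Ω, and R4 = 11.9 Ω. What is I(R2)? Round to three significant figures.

Conductances: ΣG = 1/1.70 + 1/14.0 + 1/2.51 + 1/11.9 = 1.142 (1/Ω).
R2 takes the fraction G_k/ΣG = 0.07143/1.142 = 0.06254, so I = 23.8 × 0.06254 = 1.488 A.

I ≈ 1.49 A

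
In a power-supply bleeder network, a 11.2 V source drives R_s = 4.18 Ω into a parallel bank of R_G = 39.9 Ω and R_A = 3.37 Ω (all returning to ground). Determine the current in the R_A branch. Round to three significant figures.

Parallel bank: R_p = 1/(1/39.9 + 1/3.37) = 3.108 Ω.
V_A by voltage divider: V_A = 11.2 × 3.108/(4.18 + 3.108) = 4.776 V.
I(R_A) = V_A / R_A = 4.776/3.37 = 1.417 A.

I ≈ 1.42 A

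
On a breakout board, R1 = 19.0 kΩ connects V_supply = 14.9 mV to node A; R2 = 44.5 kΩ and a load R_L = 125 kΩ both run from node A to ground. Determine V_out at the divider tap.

R2 ‖ R_L = (44.5 × 125)/(44.5 + 125) = 32.82 kΩ.
Voltage divider with the loaded lower leg: V_out = 14.9 × 32.82/(19.0 + 32.82) = 14.9 × 0.6333 = 9.437 mV.

V_out ≈ 9.44 mV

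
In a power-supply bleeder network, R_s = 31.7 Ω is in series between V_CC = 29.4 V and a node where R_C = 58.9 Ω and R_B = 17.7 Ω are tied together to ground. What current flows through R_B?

I ≈ 0.499 A

Parallel bank: R_p = 1/(1/58.9 + 1/17.7) = 13.61 Ω.
Node voltage V_A = V_CC · R_p/(R_s + R_p) = 29.4 × 0.3004 = 8.831 V.
Branch current I = V_A/R_B = 8.831/17.7 = 0.4989 A.
(Equivalently: I_total = 0.6489 A, then current-divider fraction G_k/ΣG = 0.7689.)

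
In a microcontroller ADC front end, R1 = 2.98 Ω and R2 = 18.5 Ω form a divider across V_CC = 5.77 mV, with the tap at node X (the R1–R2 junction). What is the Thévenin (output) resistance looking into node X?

R_th ≈ 2.57 Ω

Looking into X with the source shorted: R_th = R1·R2/(R1+R2) = 2.980 × 18.5/21.48 = 2.567 Ω.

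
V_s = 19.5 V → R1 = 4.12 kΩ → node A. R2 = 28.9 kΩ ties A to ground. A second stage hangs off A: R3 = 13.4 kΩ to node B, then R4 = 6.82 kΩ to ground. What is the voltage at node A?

V_A ≈ 14.5 V

The second stage (R3 + R4 = 20.22 kΩ) loads node A in parallel with R2.
Effective lower resistance at A: R2 ‖ 20.22 = 11.90 kΩ.
V_A = 19.5 × 11.90/(4.12 + 11.90) = 14.48 V.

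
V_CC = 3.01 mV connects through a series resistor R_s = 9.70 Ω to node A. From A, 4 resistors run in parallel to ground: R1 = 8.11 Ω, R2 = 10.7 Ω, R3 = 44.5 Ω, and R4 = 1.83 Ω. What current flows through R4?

I ≈ 0.191 mA

Combine the parallel branches: R_p = (1/8.11 + 1/10.7 + 1/44.5 + 1/1.83)⁻¹ = 1.273 Ω.
Node voltage V_A = V_CC · R_p/(R_s + R_p) = 3.01 × 0.1160 = 0.3491 mV.
I(R4) = V_A / R4 = 0.3491/1.83 = 0.1908 mA.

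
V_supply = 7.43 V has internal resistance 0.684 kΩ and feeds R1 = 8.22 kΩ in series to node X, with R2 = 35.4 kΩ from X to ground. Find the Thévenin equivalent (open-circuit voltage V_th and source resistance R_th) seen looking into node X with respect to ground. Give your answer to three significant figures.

R1' = 0.684 + 8.22 = 8.904 kΩ (source resistance + R1).
Open-circuit (no load on X): V_th = V_supply · R2/(R1' + R2) = 7.43 × 35.4/(8.904 + 35.4) = 5.937 V.
Looking into X with the source shorted: R_th = R1'·R2/(R1'+R2) = 8.904 × 35.4/44.30 = 7.115 kΩ.

V_th ≈ 5.94 V, R_th ≈ 7.11 kΩ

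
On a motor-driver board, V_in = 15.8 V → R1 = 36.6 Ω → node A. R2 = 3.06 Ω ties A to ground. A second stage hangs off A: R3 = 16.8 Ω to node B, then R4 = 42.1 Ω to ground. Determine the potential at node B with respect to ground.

Node A sees R2 in parallel with the series input of stage 2, R3 + R4 = 58.90 Ω.
Effective lower resistance at A: R2 ‖ 58.90 = 2.909 Ω.
So V_A = 15.8 × 0.07363 = 1.163 V.
V_B = V_A × 0.7148 = 0.8315 V.

V_B ≈ 0.831 V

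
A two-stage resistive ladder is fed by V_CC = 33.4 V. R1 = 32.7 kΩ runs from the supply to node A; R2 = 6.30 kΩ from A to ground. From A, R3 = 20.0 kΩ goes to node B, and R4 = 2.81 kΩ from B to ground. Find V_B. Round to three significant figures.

V_B ≈ 0.540 V

Node A sees R2 in parallel with the series input of stage 2, R3 + R4 = 22.81 kΩ.
R2 ‖ (R3+R4) = 4.937 kΩ.
So V_A = 33.4 × 0.1312 = 4.381 V.
Then the unloaded second divider: V_B = V_A × R4/(R3+R4) = 4.381 × 0.1232 = 0.5397 V.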